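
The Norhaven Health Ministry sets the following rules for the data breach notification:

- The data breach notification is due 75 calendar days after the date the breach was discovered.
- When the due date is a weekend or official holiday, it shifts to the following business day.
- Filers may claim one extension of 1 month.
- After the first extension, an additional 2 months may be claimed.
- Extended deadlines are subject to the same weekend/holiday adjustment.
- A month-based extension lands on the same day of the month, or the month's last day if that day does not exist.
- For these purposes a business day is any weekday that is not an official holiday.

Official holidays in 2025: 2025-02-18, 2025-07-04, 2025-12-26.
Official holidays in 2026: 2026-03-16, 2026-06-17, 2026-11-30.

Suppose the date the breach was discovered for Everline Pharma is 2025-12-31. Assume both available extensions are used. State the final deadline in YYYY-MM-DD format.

75 calendar days after 2025-12-31 is 2026-03-16.
2026-03-16 is a listed holiday; the next business day is 2026-03-17 (Tuesday).
The 1 month extension carries 2026-03-17 to 2026-04-17.
Since 2026-04-17 is a Friday and not a holiday, the date is unchanged.
The 2 months extension carries 2026-04-17 to 2026-06-17.
Because 2026-06-17 is a listed holiday, the deadline becomes 2026-06-18 (Thursday).
The final due date is 2026-06-18.

2026-06-18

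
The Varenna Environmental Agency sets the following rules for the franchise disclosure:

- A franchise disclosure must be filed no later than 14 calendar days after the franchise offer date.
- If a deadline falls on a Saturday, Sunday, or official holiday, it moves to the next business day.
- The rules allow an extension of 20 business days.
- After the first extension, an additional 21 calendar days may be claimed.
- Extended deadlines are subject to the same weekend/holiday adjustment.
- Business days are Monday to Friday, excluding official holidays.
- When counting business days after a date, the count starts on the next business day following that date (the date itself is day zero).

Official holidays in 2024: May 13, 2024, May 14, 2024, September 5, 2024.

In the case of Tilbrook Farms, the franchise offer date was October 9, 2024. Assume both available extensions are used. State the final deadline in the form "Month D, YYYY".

Trigger date October 9, 2024 + 14 calendar days = October 23, 2024.
October 23, 2024 is a Wednesday and not a listed holiday, so it stands.
Counting 20 further business days from October 23, 2024 reaches November 20, 2024.
Since November 20, 2024 is a Wednesday and not a holiday, the date is unchanged.
Applying the 21-calendar-day extension: November 20, 2024 + 21 days = December 11, 2024.
December 11, 2024 falls on a Wednesday, which is a business day, so no adjustment is needed.
The final due date is December 11, 2024.

December 11, 2024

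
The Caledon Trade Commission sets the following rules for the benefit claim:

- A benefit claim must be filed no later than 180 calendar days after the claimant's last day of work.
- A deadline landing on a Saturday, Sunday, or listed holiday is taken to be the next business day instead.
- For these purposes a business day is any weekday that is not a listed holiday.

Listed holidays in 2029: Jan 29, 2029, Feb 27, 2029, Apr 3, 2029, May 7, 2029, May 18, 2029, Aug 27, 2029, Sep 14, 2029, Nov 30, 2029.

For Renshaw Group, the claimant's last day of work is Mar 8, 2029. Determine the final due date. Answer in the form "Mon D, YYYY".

180 calendar days after Mar 8, 2029 is Sep 4, 2029.
Sep 4, 2029 falls on a Tuesday, which is a business day, so no adjustment is needed.
Final deadline: Sep 4, 2029.

Sep 4, 2029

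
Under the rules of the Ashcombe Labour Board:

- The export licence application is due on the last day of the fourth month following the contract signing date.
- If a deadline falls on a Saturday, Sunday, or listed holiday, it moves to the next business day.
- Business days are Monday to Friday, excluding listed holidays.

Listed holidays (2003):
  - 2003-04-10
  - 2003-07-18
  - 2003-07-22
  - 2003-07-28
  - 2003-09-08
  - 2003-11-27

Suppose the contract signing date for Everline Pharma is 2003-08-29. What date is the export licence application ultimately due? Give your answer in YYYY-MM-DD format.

2003-12-31

4 months after 2003-08-29 is December 2003; that month ends on 2003-12-31.
2003-12-31 falls on a Wednesday, which is a business day, so no adjustment is needed.
The final due date is 2003-12-31.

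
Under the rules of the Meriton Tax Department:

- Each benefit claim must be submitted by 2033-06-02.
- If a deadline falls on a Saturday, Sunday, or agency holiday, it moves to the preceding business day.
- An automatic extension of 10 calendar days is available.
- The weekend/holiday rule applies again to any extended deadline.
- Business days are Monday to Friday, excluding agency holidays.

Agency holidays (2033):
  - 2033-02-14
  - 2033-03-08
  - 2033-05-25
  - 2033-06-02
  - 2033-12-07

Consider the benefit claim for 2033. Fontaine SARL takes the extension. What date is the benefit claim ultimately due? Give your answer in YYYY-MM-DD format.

Start from the fixed due date, 2033-06-02.
2033-06-02 is a listed holiday, so it moves to the preceding business day, 2033-06-01 (Wednesday).
Add the 10 calendar-day extension to 2033-06-01: 2033-06-11.
2033-06-11 falls on a Saturday. Rolling to the preceding business day gives 2033-06-10, a Friday.
The final due date is 2033-06-10.

2033-06-10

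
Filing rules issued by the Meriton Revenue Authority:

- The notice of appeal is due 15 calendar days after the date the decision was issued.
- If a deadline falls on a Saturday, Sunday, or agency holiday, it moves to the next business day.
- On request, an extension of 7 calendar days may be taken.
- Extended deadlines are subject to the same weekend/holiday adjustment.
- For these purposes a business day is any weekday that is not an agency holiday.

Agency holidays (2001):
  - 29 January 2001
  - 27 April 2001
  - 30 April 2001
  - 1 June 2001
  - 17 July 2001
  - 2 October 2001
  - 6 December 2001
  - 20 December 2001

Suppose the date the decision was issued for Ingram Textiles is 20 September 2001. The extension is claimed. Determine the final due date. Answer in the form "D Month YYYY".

Trigger date 20 September 2001 + 15 calendar days = 5 October 2001.
Since 5 October 2001 is a Friday and not a holiday, the date is unchanged.
With the 7-day extension, 5 October 2001 becomes 12 October 2001.
12 October 2001 is a Friday and not a listed holiday, so it stands.
So the filing is due 12 October 2001.

12 October 2001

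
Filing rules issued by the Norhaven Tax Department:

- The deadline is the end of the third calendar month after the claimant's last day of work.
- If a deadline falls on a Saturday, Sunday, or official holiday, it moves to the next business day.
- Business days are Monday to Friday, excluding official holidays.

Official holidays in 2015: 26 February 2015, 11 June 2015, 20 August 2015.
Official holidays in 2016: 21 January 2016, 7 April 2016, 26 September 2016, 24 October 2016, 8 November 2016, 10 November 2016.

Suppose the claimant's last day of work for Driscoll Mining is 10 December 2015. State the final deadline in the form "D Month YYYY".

31 March 2016

3 months after 10 December 2015 falls in March 2016; the last day of that month is 31 March 2016.
31 March 2016 is a Thursday and not a listed holiday, so it stands.
So the filing is due 31 March 2016.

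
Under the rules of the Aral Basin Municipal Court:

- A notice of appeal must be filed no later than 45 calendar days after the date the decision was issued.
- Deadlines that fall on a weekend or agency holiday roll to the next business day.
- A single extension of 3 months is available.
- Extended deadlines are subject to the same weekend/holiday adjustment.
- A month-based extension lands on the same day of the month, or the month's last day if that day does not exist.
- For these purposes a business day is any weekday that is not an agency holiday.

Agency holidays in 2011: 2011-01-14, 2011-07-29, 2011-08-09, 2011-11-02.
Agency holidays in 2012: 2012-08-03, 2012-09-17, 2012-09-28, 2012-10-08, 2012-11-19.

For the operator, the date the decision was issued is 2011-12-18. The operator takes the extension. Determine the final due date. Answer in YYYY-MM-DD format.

2012-05-01

Adding 45 calendar days to 2011-12-18 gives 2012-02-01.
2012-02-01 is a Wednesday and not a listed holiday, so it stands.
Add 3 months to 2012-02-01: 2012-05-01.
2012-05-01 (Tuesday) is already a business day.
The final due date is 2012-05-01.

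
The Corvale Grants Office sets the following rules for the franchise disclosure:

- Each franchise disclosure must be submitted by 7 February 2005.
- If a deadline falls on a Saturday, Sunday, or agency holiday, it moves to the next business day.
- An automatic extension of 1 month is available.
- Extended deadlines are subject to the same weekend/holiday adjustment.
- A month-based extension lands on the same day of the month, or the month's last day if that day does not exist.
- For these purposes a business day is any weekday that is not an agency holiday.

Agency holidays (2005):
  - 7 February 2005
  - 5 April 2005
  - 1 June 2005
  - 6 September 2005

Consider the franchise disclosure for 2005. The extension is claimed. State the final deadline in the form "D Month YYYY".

The stated deadline is 7 February 2005.
7 February 2005 is a listed holiday, so it moves to the next business day, 8 February 2005 (Tuesday).
Applying the 1 month extension: 1 month after 8 February 2005 is 8 March 2005.
8 March 2005 falls on a Tuesday, which is a business day, so no adjustment is needed.
Final deadline: 8 March 2005.

8 March 2005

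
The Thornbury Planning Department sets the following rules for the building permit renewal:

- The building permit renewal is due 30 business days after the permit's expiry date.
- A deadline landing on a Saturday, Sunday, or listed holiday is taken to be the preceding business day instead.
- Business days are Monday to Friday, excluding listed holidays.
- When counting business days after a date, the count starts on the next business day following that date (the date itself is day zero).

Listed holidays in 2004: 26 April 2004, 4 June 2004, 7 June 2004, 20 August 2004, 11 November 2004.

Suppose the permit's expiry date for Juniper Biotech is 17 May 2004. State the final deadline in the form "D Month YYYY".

Counting 30 business days after 17 May 2004 (skipping weekends and listed holidays) reaches 30 June 2004.
30 June 2004 is a Wednesday and not a listed holiday, so it stands.
The final due date is 30 June 2004.

30 June 2004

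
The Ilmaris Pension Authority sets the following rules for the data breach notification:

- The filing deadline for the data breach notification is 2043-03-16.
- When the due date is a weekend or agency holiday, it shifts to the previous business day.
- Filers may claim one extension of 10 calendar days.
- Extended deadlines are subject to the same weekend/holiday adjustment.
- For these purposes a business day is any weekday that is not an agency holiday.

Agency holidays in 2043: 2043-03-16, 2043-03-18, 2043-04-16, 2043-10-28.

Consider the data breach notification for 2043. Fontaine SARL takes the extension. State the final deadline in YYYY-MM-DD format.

Start from the fixed due date, 2043-03-16.
2043-03-16 is a listed holiday; the preceding business day is 2043-03-13 (Friday).
Applying the 10-calendar-day extension: 2043-03-13 + 10 days = 2043-03-23.
2043-03-23 (Monday) is already a business day.
Deadline: 2043-03-23.

2043-03-23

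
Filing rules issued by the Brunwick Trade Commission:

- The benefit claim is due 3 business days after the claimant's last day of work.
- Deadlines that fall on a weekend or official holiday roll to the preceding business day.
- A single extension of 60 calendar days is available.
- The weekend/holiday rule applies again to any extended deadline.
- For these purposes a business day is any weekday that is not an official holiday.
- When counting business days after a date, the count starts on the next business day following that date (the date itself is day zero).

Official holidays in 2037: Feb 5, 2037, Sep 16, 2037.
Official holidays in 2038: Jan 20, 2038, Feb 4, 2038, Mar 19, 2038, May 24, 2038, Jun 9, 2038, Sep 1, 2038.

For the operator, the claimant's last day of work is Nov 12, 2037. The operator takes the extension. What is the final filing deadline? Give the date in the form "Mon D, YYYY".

Jan 15, 2038

Starting the day after Nov 12, 2037 and counting 3 business days lands on Nov 17, 2037.
Nov 17, 2037 (Tuesday) is already a business day.
Applying the 60-calendar-day extension: Nov 17, 2037 + 60 days = Jan 16, 2038.
Jan 16, 2038 falls on a Saturday. Rolling to the preceding business day gives Jan 15, 2038, a Friday.
Deadline: Jan 15, 2038.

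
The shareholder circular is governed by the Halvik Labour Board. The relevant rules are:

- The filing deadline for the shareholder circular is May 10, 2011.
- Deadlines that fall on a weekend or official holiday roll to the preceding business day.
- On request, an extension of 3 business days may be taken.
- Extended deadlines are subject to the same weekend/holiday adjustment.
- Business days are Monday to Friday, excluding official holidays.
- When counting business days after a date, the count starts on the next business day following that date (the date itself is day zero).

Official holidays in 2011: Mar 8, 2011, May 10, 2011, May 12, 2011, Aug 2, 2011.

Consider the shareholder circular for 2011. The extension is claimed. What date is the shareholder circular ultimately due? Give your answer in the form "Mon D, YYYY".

The statutory due date is May 10, 2011.
Because May 10, 2011 is a listed holiday, the deadline becomes May 9, 2011 (Monday).
Counting 3 further business days from May 9, 2011 reaches May 16, 2011.
May 16, 2011 falls on a Monday, which is a business day, so no adjustment is needed.
Final deadline: May 16, 2011.

May 16, 2011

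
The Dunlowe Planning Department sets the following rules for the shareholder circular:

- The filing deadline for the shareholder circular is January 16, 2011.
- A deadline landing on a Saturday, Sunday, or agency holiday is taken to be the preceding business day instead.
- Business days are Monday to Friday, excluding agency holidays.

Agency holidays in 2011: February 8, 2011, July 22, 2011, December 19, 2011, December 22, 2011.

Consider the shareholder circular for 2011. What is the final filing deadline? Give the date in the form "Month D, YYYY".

January 14, 2011

The stated deadline is January 16, 2011.
Because January 16, 2011 is a Sunday, the deadline becomes January 14, 2011 (Friday).
So the filing is due January 14, 2011.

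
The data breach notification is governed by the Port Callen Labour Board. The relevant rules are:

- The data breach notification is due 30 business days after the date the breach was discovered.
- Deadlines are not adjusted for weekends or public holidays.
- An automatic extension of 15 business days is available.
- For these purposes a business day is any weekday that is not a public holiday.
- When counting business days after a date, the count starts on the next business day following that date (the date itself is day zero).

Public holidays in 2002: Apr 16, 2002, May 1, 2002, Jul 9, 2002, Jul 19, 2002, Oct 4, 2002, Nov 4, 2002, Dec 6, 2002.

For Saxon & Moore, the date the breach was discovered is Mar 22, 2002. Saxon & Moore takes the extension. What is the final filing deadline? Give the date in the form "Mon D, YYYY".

Counting 30 business days after Mar 22, 2002 (skipping weekends and listed holidays) reaches May 7, 2002.
May 7, 2002 falls on a Tuesday. The rules make no weekend/holiday allowance, so it remains May 7, 2002.
Counting 15 further business days from May 7, 2002 reaches May 28, 2002.
May 28, 2002 is a Tuesday; no weekend or holiday adjustment applies.
The final due date is May 28, 2002.

May 28, 2002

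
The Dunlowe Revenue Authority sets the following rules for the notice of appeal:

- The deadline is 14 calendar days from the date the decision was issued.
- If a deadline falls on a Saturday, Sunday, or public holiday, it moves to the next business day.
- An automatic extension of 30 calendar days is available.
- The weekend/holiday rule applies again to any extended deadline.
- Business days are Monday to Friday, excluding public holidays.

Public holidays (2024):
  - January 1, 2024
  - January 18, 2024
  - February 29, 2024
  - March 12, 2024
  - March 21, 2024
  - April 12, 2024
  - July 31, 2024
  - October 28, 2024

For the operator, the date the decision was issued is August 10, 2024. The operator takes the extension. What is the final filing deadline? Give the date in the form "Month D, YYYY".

From August 10, 2024, 14 calendar days later is August 24, 2024.
August 24, 2024 falls on a Saturday. Rolling to the next business day gives August 26, 2024, a Monday.
Add the 30 calendar-day extension to August 26, 2024: September 25, 2024.
Since September 25, 2024 is a Wednesday and not a holiday, the date is unchanged.
So the filing is due September 25, 2024.

September 25, 2024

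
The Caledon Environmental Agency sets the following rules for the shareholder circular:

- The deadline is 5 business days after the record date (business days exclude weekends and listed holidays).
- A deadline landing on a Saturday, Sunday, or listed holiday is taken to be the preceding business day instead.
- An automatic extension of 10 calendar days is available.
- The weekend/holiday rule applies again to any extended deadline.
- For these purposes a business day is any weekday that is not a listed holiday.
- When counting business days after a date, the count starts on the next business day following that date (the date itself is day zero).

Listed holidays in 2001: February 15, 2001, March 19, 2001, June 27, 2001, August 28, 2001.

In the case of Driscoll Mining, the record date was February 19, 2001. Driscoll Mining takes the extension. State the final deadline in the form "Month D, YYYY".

March 8, 2001

Starting the day after February 19, 2001 and counting 5 business days lands on February 26, 2001.
February 26, 2001 (Monday) is already a business day.
Applying the 10-calendar-day extension: February 26, 2001 + 10 days = March 8, 2001.
March 8, 2001 is a Thursday and not a listed holiday, so it stands.
So the filing is due March 8, 2001.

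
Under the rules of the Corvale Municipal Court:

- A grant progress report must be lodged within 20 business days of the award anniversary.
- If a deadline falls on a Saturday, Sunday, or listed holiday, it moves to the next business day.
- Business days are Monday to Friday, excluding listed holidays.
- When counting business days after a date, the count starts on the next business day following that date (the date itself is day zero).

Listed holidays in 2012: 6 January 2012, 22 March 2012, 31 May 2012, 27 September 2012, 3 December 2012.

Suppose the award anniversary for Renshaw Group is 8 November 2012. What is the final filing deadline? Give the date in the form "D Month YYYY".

20 business days after 8 November 2012, excluding weekends and holidays, is 7 December 2012.
7 December 2012 (Friday) is already a business day.
Deadline: 7 December 2012.

7 December 2012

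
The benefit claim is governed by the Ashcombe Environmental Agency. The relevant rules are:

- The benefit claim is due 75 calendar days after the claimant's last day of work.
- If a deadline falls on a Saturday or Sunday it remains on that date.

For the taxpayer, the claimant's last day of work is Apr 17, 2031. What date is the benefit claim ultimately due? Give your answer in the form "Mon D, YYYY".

Jul 1, 2031

From Apr 17, 2031, 75 calendar days later is Jul 1, 2031.
Jul 1, 2031 falls on a Tuesday. The rules make no weekend/holiday allowance, so it remains Jul 1, 2031.
So the filing is due Jul 1, 2031.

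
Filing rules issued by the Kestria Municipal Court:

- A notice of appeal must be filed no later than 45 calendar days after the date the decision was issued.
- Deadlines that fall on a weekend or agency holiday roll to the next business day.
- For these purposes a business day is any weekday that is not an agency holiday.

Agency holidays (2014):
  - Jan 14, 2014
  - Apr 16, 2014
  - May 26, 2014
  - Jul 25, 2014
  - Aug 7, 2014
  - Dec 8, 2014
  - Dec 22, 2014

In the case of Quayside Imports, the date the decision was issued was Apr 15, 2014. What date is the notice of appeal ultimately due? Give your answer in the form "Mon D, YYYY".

From Apr 15, 2014, 45 calendar days later is May 30, 2014.
May 30, 2014 falls on a Friday, which is a business day, so no adjustment is needed.
Deadline: May 30, 2014.

May 30, 2014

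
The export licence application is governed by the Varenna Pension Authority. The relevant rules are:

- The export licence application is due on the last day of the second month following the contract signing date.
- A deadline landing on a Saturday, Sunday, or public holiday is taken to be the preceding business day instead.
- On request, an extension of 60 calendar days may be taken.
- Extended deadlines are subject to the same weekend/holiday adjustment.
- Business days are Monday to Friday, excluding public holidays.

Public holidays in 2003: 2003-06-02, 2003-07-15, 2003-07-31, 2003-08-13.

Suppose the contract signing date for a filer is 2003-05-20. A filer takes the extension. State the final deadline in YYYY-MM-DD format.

The second month after 2003-05-20 is July 2003, whose last day is 2003-07-31.
Because 2003-07-31 is a listed holiday, the deadline becomes 2003-07-30 (Wednesday).
The 60-calendar-day extension moves the deadline from 2003-07-30 to 2003-09-28.
2003-09-28 falls on a Sunday. Rolling to the preceding business day gives 2003-09-26, a Friday.
Final deadline: 2003-09-26.

2003-09-26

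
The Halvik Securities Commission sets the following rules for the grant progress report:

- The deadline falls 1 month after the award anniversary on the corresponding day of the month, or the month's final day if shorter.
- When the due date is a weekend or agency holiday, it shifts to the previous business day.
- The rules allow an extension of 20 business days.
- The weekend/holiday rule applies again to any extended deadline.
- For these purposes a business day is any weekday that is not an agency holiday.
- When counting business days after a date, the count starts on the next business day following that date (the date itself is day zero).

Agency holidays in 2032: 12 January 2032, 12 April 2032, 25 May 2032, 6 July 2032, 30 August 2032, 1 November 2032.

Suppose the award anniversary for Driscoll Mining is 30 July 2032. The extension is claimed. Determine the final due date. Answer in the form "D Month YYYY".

1 month from 30 July 2032 is 30 August 2032.
30 August 2032 is a listed holiday, so it moves to the preceding business day, 27 August 2032 (Friday).
Applying the 20-business-day extension: 20 business days after 27 August 2032 is 27 September 2032.
27 September 2032 (Monday) is already a business day.
The final due date is 27 September 2032.

27 September 2032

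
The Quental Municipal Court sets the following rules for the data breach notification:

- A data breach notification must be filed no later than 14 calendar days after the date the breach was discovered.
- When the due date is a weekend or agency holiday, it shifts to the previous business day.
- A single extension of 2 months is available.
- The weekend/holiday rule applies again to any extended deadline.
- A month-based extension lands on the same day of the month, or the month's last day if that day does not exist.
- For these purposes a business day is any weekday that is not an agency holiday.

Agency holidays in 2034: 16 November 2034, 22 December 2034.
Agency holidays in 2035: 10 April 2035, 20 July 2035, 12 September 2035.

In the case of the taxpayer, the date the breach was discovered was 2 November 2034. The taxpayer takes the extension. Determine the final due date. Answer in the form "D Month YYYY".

14 calendar days after 2 November 2034 is 16 November 2034.
16 November 2034 is a listed holiday; the preceding business day is 15 November 2034 (Wednesday).
Applying the 2 months extension: 2 months after 15 November 2034 is 15 January 2035.
15 January 2035 (Monday) is already a business day.
Deadline: 15 January 2035.

15 January 2035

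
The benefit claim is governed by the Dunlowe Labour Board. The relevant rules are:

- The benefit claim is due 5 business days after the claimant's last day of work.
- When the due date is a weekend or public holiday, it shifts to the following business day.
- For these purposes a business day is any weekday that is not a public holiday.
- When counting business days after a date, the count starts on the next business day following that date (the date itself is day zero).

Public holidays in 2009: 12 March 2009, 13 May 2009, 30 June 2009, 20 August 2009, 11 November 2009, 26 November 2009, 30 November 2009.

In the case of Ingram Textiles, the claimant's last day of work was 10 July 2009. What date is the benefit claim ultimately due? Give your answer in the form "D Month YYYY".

Starting the day after 10 July 2009 and counting 5 business days lands on 17 July 2009.
17 July 2009 falls on a Friday, which is a business day, so no adjustment is needed.
So the filing is due 17 July 2009.

17 July 2009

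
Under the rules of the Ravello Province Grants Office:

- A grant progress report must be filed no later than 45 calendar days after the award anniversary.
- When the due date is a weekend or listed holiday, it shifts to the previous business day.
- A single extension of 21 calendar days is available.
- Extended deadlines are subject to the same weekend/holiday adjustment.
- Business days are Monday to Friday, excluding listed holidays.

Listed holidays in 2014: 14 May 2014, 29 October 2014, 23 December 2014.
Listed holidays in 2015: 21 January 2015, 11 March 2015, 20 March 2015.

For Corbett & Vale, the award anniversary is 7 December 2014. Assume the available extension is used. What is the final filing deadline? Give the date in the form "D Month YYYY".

Adding 45 calendar days to 7 December 2014 gives 21 January 2015.
Because 21 January 2015 is a listed holiday, the deadline becomes 20 January 2015 (Tuesday).
Add the 21 calendar-day extension to 20 January 2015: 10 February 2015.
Since 10 February 2015 is a Tuesday and not a holiday, the date is unchanged.
The final due date is 10 February 2015.

10 February 2015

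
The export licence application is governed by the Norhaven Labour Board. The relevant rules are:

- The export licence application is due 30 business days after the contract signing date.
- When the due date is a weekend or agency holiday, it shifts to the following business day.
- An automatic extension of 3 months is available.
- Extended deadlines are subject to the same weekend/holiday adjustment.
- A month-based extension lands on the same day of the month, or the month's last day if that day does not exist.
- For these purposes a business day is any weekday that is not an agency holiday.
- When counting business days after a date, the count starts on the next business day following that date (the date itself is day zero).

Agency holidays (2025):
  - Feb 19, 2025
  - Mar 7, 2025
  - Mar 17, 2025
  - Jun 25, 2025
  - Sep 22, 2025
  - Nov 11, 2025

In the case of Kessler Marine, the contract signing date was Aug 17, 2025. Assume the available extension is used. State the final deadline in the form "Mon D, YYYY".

Counting 30 business days after Aug 17, 2025 (skipping weekends and listed holidays) reaches Sep 29, 2025.
Since Sep 29, 2025 is a Monday and not a holiday, the date is unchanged.
Add 3 months to Sep 29, 2025: Dec 29, 2025.
Dec 29, 2025 falls on a Monday, which is a business day, so no adjustment is needed.
The final due date is Dec 29, 2025.

Dec 29, 2025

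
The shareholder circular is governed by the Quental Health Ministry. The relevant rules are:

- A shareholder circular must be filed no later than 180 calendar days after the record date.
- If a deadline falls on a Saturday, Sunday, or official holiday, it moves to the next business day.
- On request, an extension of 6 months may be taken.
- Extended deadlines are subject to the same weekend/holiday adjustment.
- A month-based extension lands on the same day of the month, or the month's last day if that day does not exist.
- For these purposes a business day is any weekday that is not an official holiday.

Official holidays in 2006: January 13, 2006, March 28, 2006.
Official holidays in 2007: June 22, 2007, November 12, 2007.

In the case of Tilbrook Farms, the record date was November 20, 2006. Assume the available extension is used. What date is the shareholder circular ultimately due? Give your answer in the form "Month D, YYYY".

November 21, 2007

180 calendar days after November 20, 2006 is May 19, 2007.
May 19, 2007 is a Saturday, so it moves to the next business day, May 21, 2007 (Monday).
Add 6 months to May 21, 2007: November 21, 2007.
November 21, 2007 falls on a Wednesday, which is a business day, so no adjustment is needed.
Deadline: November 21, 2007.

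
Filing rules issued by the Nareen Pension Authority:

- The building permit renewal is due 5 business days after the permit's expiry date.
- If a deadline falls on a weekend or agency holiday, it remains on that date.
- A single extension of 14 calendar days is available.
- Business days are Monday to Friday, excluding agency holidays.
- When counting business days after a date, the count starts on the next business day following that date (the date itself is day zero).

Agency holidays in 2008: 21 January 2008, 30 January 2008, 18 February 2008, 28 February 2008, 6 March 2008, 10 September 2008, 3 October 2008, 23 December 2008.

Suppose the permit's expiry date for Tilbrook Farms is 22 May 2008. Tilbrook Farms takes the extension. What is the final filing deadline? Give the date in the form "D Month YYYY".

5 business days after 22 May 2008, excluding weekends and holidays, is 29 May 2008.
No adjustment is made for weekends or holidays, so 29 May 2008 stands.
Add the 14 calendar-day extension to 29 May 2008: 12 June 2008.
12 June 2008 falls on a Thursday. The rules make no weekend/holiday allowance, so it remains 12 June 2008.
Deadline: 12 June 2008.

12 June 2008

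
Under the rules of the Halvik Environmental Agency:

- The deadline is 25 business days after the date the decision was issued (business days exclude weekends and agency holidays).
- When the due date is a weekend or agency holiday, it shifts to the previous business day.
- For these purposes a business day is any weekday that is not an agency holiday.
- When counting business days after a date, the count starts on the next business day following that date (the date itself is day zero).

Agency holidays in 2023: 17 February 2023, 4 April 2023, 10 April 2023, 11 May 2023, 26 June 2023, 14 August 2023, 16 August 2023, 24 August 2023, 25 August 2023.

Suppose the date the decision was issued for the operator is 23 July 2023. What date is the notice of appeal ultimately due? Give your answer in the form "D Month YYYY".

Starting the day after 23 July 2023 and counting 25 business days lands on 31 August 2023.
31 August 2023 is a Thursday and not a listed holiday, so it stands.
So the filing is due 31 August 2023.

31 August 2023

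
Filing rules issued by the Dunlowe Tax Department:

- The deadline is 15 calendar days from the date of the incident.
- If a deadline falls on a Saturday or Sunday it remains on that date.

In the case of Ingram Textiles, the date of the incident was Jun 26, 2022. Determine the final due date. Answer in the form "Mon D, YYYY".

Trigger date Jun 26, 2022 + 15 calendar days = Jul 11, 2022.
No adjustment is made for weekends or holidays, so Jul 11, 2022 stands.
Deadline: Jul 11, 2022.

Jul 11, 2022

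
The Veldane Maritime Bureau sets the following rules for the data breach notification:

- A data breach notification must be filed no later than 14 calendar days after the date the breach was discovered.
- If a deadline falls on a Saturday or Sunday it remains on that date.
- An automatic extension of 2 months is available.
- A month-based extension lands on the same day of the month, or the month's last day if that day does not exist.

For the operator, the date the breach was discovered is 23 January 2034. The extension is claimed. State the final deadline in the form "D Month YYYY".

Trigger date 23 January 2034 + 14 calendar days = 6 February 2034.
No adjustment is made for weekends or holidays, so 6 February 2034 stands.
The 2 months extension carries 6 February 2034 to 6 April 2034.
6 April 2034 is a Thursday; no weekend or holiday adjustment applies.
Final deadline: 6 April 2034.

6 April 2034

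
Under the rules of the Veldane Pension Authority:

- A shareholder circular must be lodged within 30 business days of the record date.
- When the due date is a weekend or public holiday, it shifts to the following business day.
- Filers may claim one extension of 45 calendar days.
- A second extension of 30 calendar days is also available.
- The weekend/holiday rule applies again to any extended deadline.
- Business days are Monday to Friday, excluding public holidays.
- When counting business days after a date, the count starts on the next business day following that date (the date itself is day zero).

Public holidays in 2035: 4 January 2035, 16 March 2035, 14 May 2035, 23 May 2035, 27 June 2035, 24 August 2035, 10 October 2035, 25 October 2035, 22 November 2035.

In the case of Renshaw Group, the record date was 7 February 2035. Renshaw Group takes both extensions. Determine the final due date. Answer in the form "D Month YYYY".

30 business days after 7 February 2035, excluding weekends and holidays, is 22 March 2035.
22 March 2035 is a Thursday and not a listed holiday, so it stands.
Add the 45 calendar-day extension to 22 March 2035: 6 May 2035.
6 May 2035 falls on a Sunday. Rolling to the next business day gives 7 May 2035, a Monday.
The 30-calendar-day extension moves the deadline from 7 May 2035 to 6 June 2035.
Since 6 June 2035 is a Wednesday and not a holiday, the date is unchanged.
The final due date is 6 June 2035.

6 June 2035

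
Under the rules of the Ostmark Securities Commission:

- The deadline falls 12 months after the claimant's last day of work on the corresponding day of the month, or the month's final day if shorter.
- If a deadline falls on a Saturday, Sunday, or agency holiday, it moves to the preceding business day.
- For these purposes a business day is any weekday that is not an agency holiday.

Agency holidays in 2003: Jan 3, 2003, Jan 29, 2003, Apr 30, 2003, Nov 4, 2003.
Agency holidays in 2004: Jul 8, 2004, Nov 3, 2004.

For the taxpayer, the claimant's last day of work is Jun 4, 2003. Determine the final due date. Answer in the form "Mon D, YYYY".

Jun 4, 2004

12 months after Jun 4, 2003, on the same day of the month, is Jun 4, 2004.
Jun 4, 2004 falls on a Friday, which is a business day, so no adjustment is needed.
The final due date is Jun 4, 2004.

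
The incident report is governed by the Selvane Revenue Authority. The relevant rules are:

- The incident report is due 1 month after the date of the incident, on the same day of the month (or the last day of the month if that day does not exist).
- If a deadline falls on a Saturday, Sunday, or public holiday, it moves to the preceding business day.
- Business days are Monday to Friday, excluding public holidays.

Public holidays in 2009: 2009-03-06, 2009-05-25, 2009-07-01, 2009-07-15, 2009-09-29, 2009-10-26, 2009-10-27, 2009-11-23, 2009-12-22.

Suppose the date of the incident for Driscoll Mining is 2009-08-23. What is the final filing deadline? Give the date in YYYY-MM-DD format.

1 month after 2009-08-23, on the same day of the month, is 2009-09-23.
2009-09-23 (Wednesday) is already a business day.
The final due date is 2009-09-23.

2009-09-23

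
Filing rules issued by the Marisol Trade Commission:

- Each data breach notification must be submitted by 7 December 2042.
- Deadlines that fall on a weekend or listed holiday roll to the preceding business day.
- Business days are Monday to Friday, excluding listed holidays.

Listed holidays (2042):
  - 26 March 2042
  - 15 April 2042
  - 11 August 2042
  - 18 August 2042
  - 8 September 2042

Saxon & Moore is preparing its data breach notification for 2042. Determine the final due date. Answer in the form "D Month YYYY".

Start from the fixed due date, 7 December 2042.
7 December 2042 falls on a Sunday. Rolling to the preceding business day gives 5 December 2042, a Friday.
The final due date is 5 December 2042.

5 December 2042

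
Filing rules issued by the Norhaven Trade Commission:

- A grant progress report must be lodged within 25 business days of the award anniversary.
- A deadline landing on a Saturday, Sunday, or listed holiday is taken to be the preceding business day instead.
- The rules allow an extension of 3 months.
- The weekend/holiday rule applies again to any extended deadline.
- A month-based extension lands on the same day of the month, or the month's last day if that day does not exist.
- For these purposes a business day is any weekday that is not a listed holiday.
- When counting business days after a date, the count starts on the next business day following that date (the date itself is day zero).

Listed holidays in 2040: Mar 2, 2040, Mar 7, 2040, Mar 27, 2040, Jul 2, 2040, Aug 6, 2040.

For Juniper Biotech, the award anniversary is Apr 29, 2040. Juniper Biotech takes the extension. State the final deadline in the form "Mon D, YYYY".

25 business days after Apr 29, 2040, excluding weekends and holidays, is Jun 1, 2040.
Jun 1, 2040 falls on a Friday, which is a business day, so no adjustment is needed.
Add 3 months to Jun 1, 2040: Sep 1, 2040.
Sep 1, 2040 is a Saturday; the preceding business day is Aug 31, 2040 (Friday).
The final due date is Aug 31, 2040.

Aug 31, 2040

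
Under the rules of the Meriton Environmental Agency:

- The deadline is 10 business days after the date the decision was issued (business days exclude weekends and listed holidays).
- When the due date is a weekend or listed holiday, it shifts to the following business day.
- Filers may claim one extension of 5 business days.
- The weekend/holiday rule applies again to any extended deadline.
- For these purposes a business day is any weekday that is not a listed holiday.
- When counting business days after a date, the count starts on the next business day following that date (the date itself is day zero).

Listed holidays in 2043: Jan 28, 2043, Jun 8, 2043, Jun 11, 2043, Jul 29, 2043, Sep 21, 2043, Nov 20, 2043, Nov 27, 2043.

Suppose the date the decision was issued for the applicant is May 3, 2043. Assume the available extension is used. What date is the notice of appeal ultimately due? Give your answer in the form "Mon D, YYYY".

May 22, 2043

Starting the day after May 3, 2043 and counting 10 business days lands on May 15, 2043.
May 15, 2043 falls on a Friday, which is a business day, so no adjustment is needed.
Counting 5 further business days from May 15, 2043 reaches May 22, 2043.
May 22, 2043 falls on a Friday, which is a business day, so no adjustment is needed.
Deadline: May 22, 2043.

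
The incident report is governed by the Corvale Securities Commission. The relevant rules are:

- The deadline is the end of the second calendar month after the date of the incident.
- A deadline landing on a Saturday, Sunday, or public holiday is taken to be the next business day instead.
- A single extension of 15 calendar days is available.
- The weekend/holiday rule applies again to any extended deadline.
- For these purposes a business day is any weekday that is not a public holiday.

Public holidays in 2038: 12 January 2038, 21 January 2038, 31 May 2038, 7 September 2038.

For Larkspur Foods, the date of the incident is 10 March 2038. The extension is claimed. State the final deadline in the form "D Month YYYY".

16 June 2038

2 months after 10 March 2038 falls in May 2038; the last day of that month is 31 May 2038.
31 May 2038 falls on a listed holiday. Rolling to the next business day gives 1 June 2038, a Tuesday.
Add the 15 calendar-day extension to 1 June 2038: 16 June 2038.
16 June 2038 falls on a Wednesday, which is a business day, so no adjustment is needed.
So the filing is due 16 June 2038.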